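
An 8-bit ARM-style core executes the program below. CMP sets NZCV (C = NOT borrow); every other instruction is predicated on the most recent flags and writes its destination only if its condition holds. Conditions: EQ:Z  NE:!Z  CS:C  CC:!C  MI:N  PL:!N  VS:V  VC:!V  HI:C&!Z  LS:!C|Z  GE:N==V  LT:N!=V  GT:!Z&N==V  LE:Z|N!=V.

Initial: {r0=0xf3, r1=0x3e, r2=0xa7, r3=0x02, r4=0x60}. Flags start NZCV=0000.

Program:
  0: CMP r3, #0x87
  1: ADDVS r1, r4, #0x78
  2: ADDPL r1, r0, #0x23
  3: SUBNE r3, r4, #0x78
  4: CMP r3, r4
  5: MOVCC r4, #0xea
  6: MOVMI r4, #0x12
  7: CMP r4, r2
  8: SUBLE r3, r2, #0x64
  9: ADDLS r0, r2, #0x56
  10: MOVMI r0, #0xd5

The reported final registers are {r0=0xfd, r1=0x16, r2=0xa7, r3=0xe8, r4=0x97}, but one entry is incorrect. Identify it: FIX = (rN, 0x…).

FIX = (r4, 0x12)

[0] flags=0000 → (cmp)
[1] flags=0000 VS?F → skip
[2] flags=0000 PL?T → r1=0x16
[3] flags=0000 NE?T → r3=0xe8
[4] flags=1010 → (cmp)
[5] flags=1010 CC?F → skip
[6] flags=1010 MI?T → r4=0x12
[7] flags=0000 → (cmp)
[8] flags=0000 LE?F → skip
[9] flags=0000 LS?T → r0=0xfd
[10] flags=0000 MI?F → skip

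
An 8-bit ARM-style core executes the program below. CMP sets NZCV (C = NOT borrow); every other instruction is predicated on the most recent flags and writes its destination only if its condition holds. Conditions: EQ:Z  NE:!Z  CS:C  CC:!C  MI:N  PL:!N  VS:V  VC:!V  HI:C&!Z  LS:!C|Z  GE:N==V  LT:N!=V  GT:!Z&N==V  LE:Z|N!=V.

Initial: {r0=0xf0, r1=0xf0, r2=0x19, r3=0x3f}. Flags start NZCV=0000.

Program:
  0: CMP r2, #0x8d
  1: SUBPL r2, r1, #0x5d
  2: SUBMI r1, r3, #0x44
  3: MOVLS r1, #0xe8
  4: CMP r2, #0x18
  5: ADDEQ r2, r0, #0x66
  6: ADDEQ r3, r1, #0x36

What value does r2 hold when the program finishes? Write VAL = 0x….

0: ✓ CMP  NZCV=1001
1: · SUBPL
2: ✓ SUBMI  r1←0xfb
3: ✓ MOVLS  r1←0xe8
4: ✓ CMP  NZCV=0010
5: · ADDEQ
6: · ADDEQ

VAL = 0x19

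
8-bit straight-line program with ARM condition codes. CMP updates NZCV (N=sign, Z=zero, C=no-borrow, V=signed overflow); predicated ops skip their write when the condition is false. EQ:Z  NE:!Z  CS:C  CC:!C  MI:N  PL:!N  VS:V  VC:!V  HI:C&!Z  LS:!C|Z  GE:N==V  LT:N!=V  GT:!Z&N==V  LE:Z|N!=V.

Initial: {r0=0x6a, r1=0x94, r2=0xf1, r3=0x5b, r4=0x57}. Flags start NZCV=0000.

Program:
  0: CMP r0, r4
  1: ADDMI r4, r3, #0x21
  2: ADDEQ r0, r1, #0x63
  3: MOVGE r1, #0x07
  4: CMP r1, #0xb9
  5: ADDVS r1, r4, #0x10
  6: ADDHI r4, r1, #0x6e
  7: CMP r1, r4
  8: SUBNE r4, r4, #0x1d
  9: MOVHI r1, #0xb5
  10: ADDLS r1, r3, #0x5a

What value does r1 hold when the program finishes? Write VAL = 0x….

VAL = 0xb5

0: ✓ CMP  NZCV=0010
1: · ADDMI
2: · ADDEQ
3: ✓ MOVGE  r1←0x07
4: ✓ CMP  NZCV=0000
5: · ADDVS
6: · ADDHI
7: ✓ CMP  NZCV=1000
8: ✓ SUBNE  r4←0x3a
9: · MOVHI
10: ✓ ADDLS  r1←0xb5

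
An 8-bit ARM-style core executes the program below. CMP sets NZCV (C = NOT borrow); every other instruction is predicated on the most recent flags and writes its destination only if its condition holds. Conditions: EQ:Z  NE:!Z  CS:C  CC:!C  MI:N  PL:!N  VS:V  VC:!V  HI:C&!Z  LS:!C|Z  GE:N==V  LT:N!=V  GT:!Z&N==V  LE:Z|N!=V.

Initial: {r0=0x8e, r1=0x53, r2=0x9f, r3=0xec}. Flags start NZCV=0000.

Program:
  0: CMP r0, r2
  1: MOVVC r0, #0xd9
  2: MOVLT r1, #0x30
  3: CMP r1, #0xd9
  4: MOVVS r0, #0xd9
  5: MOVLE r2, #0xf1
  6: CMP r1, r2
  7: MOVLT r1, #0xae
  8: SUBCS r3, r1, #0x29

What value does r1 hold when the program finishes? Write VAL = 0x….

0: ✓ CMP  NZCV=1000
1: ✓ MOVVC  r0←0xd9
2: ✓ MOVLT  r1←0x30
3: ✓ CMP  NZCV=0000
4: · MOVVS
5: · MOVLE
6: ✓ CMP  NZCV=1001
7: · MOVLT
8: · SUBCS

VAL = 0x30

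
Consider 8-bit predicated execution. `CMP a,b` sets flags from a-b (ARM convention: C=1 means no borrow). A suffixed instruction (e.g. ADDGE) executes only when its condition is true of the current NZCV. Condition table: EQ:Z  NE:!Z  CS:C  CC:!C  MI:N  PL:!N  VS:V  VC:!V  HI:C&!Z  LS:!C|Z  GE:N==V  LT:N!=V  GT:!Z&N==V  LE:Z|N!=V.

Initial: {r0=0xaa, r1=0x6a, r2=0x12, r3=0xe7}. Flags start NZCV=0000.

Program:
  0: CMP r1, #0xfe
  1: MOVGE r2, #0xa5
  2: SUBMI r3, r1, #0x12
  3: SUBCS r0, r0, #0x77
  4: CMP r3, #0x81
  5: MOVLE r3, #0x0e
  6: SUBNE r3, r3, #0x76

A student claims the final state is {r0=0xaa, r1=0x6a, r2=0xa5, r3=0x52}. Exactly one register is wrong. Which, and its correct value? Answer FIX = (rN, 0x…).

0: ✓ CMP  NZCV=0000
1: ✓ MOVGE  r2←0xa5
2: · SUBMI
3: · SUBCS
4: ✓ CMP  NZCV=0010
5: · MOVLE
6: ✓ SUBNE  r3←0x71

FIX = (r3, 0x71)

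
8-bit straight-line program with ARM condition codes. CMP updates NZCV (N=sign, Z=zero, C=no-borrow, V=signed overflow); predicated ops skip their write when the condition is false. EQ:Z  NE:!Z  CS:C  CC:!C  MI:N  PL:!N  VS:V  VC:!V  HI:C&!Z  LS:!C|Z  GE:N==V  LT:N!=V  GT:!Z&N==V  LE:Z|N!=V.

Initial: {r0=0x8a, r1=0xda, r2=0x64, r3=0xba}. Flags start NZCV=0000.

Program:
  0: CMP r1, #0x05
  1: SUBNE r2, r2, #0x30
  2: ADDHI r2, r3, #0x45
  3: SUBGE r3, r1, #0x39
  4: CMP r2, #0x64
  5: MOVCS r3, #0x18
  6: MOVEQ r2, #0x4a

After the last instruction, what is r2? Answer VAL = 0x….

VAL = 0xff

0: ✓ CMP  NZCV=1010
1: ✓ SUBNE  r2←0x34
2: ✓ ADDHI  r2←0xff
3: · SUBGE
4: ✓ CMP  NZCV=1010
5: ✓ MOVCS  r3←0x18
6: · MOVEQ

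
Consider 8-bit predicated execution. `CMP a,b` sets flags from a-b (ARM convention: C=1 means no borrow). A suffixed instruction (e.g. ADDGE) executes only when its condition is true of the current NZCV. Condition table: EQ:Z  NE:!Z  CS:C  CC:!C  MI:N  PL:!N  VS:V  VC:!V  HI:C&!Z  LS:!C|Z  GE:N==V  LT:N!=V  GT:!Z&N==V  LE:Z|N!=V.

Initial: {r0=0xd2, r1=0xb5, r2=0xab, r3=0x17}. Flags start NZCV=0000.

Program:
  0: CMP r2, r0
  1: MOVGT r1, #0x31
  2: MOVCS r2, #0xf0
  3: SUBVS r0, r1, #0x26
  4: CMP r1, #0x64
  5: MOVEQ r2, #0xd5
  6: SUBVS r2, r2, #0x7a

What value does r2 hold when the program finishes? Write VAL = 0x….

[0] flags=1000 → (cmp)
[1] flags=1000 GT?F → skip
[2] flags=1000 CS?F → skip
[3] flags=1000 VS?F → skip
[4] flags=0011 → (cmp)
[5] flags=0011 EQ?F → skip
[6] flags=0011 VS?T → r2=0x31

VAL = 0x31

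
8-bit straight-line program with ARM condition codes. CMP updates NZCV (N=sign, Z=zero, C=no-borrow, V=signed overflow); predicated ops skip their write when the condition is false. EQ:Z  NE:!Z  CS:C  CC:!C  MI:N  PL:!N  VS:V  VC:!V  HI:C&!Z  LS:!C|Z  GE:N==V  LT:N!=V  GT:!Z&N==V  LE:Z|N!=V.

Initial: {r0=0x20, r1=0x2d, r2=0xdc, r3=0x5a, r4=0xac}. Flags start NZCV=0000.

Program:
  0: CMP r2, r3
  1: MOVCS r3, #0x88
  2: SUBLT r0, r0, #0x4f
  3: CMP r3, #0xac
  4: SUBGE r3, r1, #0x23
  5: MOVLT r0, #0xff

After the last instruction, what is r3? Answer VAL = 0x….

0: ✓ CMP  NZCV=1010
1: ✓ MOVCS  r3←0x88
2: ✓ SUBLT  r0←0xd1
3: ✓ CMP  NZCV=1000
4: · SUBGE
5: ✓ MOVLT  r0←0xff

VAL = 0x88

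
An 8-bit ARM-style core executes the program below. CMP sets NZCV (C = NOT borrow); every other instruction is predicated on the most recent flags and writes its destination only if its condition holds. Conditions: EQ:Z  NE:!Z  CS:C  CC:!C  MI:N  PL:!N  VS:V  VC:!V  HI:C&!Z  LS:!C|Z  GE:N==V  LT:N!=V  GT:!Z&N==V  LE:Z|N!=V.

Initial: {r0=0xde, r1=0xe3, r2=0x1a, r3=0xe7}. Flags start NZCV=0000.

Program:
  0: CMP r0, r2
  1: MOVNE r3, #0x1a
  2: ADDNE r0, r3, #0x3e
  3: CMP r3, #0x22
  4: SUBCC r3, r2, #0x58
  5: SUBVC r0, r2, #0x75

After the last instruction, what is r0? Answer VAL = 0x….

VAL = 0xa5

0: ✓ CMP  NZCV=1010
1: ✓ MOVNE  r3←0x1a
2: ✓ ADDNE  r0←0x58
3: ✓ CMP  NZCV=1000
4: ✓ SUBCC  r3←0xc2
5: ✓ SUBVC  r0←0xa5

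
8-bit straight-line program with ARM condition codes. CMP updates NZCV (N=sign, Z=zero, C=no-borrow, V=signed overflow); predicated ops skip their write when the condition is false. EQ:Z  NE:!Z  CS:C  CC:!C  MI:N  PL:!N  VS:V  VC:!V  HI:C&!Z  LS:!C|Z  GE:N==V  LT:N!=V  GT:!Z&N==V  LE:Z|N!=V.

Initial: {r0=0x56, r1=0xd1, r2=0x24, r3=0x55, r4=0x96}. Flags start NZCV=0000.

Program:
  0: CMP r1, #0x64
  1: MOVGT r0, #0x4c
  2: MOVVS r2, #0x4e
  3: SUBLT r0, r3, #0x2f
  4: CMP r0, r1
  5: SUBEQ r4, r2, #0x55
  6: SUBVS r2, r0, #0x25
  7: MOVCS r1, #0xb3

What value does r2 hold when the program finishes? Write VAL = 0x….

0: ✓ CMP  NZCV=0011
1: · MOVGT
2: ✓ MOVVS  r2←0x4e
3: ✓ SUBLT  r0←0x26
4: ✓ CMP  NZCV=0000
5: · SUBEQ
6: · SUBVS
7: · MOVCS

VAL = 0x4e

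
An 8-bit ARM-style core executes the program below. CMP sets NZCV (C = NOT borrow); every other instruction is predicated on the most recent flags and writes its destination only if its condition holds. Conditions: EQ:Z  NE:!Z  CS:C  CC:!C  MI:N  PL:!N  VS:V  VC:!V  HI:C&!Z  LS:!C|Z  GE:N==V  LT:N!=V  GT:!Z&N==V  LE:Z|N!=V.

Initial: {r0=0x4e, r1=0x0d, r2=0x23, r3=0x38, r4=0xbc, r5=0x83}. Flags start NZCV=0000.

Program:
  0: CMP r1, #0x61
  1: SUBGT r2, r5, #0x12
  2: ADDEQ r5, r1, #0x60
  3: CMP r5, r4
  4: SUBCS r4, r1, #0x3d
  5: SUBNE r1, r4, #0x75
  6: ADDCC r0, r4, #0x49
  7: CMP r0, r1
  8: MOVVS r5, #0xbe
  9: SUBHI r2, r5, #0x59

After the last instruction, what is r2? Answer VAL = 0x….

VAL = 0x23

0: ✓ CMP  NZCV=1000
1: · SUBGT
2: · ADDEQ
3: ✓ CMP  NZCV=1000
4: · SUBCS
5: ✓ SUBNE  r1←0x47
6: ✓ ADDCC  r0←0x05
7: ✓ CMP  NZCV=1000
8: · MOVVS
9: · SUBHI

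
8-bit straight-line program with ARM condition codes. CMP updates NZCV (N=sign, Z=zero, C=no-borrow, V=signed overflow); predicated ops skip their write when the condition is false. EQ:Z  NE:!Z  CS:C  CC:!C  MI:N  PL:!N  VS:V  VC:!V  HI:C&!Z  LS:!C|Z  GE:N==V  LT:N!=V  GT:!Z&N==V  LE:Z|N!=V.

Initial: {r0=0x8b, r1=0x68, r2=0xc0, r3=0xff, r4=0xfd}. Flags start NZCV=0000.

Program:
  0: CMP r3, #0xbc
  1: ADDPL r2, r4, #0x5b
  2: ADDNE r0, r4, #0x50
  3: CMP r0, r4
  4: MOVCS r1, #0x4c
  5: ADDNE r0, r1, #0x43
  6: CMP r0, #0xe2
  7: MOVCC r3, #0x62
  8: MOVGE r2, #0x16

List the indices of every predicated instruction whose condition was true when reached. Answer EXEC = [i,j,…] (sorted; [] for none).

0: ✓ CMP  NZCV=0010
1: ✓ ADDPL  r2←0x58
2: ✓ ADDNE  r0←0x4d
3: ✓ CMP  NZCV=0000
4: · MOVCS
5: ✓ ADDNE  r0←0xab
6: ✓ CMP  NZCV=1000
7: ✓ MOVCC  r3←0x62
8: · MOVGE

EXEC = [1,2,5,7]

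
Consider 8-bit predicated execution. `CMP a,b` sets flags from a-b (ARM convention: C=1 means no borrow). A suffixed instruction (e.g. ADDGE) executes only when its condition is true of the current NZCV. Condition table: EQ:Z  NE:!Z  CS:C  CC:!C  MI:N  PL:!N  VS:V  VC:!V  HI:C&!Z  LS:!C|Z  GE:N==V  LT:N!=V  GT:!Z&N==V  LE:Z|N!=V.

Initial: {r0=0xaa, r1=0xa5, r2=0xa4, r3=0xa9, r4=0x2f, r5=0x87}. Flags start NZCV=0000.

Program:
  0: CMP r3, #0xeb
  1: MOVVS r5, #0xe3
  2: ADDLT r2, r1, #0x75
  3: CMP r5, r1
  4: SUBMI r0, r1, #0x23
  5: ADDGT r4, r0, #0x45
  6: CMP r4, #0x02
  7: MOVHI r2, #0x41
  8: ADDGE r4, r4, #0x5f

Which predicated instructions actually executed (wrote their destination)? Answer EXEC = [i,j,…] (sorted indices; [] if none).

EXEC = [2,4,7,8]

[0] flags=1000 → (cmp)
[1] flags=1000 VS?F → skip
[2] flags=1000 LT?T → r2=0x1a
[3] flags=1000 → (cmp)
[4] flags=1000 MI?T → r0=0x82
[5] flags=1000 GT?F → skip
[6] flags=0010 → (cmp)
[7] flags=0010 HI?T → r2=0x41
[8] flags=0010 GE?T → r4=0x8e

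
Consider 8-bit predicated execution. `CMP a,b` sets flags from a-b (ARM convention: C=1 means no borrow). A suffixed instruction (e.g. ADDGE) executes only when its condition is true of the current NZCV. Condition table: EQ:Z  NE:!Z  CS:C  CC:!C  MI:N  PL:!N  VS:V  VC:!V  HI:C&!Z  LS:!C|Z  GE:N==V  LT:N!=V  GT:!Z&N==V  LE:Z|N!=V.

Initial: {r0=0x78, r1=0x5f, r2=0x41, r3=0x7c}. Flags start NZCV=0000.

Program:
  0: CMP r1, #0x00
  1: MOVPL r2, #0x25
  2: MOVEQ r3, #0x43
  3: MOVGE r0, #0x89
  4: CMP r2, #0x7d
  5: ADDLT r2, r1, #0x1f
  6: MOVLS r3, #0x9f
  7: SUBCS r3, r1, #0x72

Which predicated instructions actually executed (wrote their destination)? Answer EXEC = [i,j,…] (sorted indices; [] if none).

EXEC = [1,3,5,6]

0: ✓ CMP  NZCV=0010
1: ✓ MOVPL  r2←0x25
2: · MOVEQ
3: ✓ MOVGE  r0←0x89
4: ✓ CMP  NZCV=1000
5: ✓ ADDLT  r2←0x7e
6: ✓ MOVLS  r3←0x9f
7: · SUBCS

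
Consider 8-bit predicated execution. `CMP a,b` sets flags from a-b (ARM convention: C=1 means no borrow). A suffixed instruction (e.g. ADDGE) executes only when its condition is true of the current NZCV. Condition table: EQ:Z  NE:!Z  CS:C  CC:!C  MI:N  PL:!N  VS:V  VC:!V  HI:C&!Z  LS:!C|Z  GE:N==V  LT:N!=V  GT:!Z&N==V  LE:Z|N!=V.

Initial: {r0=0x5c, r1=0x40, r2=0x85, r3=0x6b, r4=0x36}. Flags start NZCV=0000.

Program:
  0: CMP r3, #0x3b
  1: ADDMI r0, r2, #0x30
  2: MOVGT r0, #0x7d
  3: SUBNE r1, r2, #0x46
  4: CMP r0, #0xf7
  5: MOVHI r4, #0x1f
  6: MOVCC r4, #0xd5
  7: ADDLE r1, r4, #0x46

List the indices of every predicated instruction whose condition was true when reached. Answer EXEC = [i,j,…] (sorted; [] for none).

EXEC = [2,3,6]

[0] flags=0010 → (cmp)
[1] flags=0010 MI?F → skip
[2] flags=0010 GT?T → r0=0x7d
[3] flags=0010 NE?T → r1=0x3f
[4] flags=1001 → (cmp)
[5] flags=1001 HI?F → skip
[6] flags=1001 CC?T → r4=0xd5
[7] flags=1001 LE?F → skip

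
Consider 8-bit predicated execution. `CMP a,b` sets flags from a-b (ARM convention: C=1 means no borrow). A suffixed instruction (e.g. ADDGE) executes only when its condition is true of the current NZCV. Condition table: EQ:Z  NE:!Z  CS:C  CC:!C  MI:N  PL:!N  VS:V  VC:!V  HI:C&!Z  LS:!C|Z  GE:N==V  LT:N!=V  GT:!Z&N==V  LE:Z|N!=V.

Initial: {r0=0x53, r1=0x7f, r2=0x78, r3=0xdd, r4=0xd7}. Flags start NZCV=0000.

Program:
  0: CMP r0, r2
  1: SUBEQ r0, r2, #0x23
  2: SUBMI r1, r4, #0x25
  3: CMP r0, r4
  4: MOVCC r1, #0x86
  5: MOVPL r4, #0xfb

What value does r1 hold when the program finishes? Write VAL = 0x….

VAL = 0x86

[0] flags=1000 → (cmp)
[1] flags=1000 EQ?F → skip
[2] flags=1000 MI?T → r1=0xb2
[3] flags=0000 → (cmp)
[4] flags=0000 CC?T → r1=0x86
[5] flags=0000 PL?T → r4=0xfb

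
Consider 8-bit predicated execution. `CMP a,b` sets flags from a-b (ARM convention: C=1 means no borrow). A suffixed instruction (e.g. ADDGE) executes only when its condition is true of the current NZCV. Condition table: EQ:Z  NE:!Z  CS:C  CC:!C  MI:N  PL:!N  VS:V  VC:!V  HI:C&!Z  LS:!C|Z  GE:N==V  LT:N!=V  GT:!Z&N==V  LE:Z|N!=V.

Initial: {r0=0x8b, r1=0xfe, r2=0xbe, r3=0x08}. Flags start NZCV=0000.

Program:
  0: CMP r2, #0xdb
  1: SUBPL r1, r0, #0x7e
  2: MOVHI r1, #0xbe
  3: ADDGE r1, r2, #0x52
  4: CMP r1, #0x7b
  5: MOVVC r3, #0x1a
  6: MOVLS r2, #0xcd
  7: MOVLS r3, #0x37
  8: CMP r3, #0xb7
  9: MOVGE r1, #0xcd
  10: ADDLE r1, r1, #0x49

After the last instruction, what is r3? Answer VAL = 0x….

0: ✓ CMP  NZCV=1000
1: · SUBPL
2: · MOVHI
3: · ADDGE
4: ✓ CMP  NZCV=1010
5: ✓ MOVVC  r3←0x1a
6: · MOVLS
7: · MOVLS
8: ✓ CMP  NZCV=0000
9: ✓ MOVGE  r1←0xcd
10: · ADDLE

VAL = 0x1a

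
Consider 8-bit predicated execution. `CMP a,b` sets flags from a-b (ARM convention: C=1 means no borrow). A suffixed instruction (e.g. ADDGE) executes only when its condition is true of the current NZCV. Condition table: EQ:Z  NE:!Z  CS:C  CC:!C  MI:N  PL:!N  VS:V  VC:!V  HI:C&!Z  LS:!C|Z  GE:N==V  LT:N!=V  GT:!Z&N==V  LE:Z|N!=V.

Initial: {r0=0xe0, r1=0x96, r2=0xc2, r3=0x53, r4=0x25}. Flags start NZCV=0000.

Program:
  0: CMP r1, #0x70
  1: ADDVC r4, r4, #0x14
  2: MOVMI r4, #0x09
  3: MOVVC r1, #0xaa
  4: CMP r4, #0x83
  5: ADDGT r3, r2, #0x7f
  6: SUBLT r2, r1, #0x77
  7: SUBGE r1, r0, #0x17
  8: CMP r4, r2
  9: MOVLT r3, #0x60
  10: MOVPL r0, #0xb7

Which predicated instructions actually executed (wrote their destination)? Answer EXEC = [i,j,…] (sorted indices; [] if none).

EXEC = [5,7,10]

[0] flags=0011 → (cmp)
[1] flags=0011 VC?F → skip
[2] flags=0011 MI?F → skip
[3] flags=0011 VC?F → skip
[4] flags=1001 → (cmp)
[5] flags=1001 GT?T → r3=0x41
[6] flags=1001 LT?F → skip
[7] flags=1001 GE?T → r1=0xc9
[8] flags=0000 → (cmp)
[9] flags=0000 LT?F → skip
[10] flags=0000 PL?T → r0=0xb7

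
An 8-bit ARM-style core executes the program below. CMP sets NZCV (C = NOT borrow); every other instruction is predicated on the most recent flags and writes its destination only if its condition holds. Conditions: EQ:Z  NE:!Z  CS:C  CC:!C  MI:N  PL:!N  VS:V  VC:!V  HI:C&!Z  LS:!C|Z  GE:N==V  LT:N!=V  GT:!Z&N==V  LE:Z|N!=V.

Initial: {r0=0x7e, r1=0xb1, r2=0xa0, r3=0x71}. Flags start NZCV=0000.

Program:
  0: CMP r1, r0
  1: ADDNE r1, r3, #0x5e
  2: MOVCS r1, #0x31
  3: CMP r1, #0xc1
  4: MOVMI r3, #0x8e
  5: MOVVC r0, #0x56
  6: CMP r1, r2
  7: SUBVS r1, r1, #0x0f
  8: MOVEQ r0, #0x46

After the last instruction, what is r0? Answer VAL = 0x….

VAL = 0x56

0: ✓ CMP  NZCV=0011
1: ✓ ADDNE  r1←0xcf
2: ✓ MOVCS  r1←0x31
3: ✓ CMP  NZCV=0000
4: · MOVMI
5: ✓ MOVVC  r0←0x56
6: ✓ CMP  NZCV=1001
7: ✓ SUBVS  r1←0x22
8: · MOVEQ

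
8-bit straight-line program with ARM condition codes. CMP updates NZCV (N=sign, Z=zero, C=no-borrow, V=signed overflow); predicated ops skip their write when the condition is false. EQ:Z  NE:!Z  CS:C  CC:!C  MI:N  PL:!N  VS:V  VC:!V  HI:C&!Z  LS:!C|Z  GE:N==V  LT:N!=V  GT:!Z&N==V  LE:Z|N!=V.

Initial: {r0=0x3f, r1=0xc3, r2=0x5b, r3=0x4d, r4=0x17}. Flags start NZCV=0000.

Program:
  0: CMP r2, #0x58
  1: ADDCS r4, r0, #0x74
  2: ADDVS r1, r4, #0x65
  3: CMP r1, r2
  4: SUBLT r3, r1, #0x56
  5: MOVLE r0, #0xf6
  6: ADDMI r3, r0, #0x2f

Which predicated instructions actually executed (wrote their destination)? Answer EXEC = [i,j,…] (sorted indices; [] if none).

0: ✓ CMP  NZCV=0010
1: ✓ ADDCS  r4←0xb3
2: · ADDVS
3: ✓ CMP  NZCV=0011
4: ✓ SUBLT  r3←0x6d
5: ✓ MOVLE  r0←0xf6
6: · ADDMI

EXEC = [1,4,5]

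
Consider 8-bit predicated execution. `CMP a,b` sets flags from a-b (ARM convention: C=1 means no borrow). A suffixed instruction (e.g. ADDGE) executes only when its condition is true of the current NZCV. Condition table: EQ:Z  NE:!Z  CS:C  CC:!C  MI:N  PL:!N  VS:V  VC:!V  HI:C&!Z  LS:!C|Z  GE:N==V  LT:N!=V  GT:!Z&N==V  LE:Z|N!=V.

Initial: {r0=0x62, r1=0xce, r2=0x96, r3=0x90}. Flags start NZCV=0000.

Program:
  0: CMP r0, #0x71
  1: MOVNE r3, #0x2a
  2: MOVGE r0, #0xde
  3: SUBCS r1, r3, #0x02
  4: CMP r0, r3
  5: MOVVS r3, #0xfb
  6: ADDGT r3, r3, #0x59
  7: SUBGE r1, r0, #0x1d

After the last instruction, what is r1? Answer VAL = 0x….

0: ✓ CMP  NZCV=1000
1: ✓ MOVNE  r3←0x2a
2: · MOVGE
3: · SUBCS
4: ✓ CMP  NZCV=0010
5: · MOVVS
6: ✓ ADDGT  r3←0x83
7: ✓ SUBGE  r1←0x45

VAL = 0x45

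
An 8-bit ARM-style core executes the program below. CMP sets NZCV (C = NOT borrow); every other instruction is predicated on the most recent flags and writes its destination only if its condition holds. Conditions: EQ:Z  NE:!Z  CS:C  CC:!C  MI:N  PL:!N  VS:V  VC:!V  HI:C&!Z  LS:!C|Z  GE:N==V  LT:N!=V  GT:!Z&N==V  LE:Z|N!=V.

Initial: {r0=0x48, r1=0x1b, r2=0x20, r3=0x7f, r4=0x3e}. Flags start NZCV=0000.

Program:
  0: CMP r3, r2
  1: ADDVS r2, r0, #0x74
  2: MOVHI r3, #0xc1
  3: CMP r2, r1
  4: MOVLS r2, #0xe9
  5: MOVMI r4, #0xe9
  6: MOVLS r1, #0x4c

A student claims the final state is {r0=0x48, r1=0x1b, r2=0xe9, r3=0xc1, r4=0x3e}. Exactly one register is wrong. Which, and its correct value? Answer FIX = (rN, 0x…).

[0] flags=0010 → (cmp)
[1] flags=0010 VS?F → skip
[2] flags=0010 HI?T → r3=0xc1
[3] flags=0010 → (cmp)
[4] flags=0010 LS?F → skip
[5] flags=0010 MI?F → skip
[6] flags=0010 LS?F → skip

FIX = (r2, 0x20)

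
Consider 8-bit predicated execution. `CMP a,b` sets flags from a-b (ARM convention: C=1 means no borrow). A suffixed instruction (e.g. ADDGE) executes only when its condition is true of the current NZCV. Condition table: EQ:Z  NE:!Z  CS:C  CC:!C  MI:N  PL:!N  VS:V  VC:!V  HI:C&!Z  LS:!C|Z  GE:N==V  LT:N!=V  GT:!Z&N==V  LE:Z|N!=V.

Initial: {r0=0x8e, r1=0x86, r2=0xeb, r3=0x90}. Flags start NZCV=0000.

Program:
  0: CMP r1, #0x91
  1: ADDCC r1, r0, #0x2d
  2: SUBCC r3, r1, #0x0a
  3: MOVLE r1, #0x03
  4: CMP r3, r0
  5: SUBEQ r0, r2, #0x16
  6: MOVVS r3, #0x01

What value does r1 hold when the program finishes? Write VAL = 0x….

VAL = 0x03

0: ✓ CMP  NZCV=1000
1: ✓ ADDCC  r1←0xbb
2: ✓ SUBCC  r3←0xb1
3: ✓ MOVLE  r1←0x03
4: ✓ CMP  NZCV=0010
5: · SUBEQ
6: · MOVVS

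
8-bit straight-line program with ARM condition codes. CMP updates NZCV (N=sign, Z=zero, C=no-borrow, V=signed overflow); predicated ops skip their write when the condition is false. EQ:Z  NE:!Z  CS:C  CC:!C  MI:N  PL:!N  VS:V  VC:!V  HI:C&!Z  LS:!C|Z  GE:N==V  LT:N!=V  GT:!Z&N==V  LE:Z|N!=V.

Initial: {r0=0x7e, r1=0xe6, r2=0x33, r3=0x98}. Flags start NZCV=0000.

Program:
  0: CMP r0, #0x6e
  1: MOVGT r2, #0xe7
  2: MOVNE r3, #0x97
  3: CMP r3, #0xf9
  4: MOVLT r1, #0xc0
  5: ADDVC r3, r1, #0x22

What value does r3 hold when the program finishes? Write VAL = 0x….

VAL = 0xe2

[0] flags=0010 → (cmp)
[1] flags=0010 GT?T → r2=0xe7
[2] flags=0010 NE?T → r3=0x97
[3] flags=1000 → (cmp)
[4] flags=1000 LT?T → r1=0xc0
[5] flags=1000 VC?T → r3=0xe2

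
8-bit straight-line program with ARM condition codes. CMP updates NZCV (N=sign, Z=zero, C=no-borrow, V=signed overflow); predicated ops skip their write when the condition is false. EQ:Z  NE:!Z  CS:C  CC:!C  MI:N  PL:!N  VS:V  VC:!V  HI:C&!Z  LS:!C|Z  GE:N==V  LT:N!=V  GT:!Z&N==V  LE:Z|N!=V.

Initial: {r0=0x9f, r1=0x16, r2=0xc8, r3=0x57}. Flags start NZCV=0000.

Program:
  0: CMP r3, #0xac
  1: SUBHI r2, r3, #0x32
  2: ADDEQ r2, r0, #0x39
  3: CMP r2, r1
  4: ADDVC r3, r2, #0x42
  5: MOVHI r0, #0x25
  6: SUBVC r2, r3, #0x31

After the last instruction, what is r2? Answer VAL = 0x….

VAL = 0xd9

[0] flags=1001 → (cmp)
[1] flags=1001 HI?F → skip
[2] flags=1001 EQ?F → skip
[3] flags=1010 → (cmp)
[4] flags=1010 VC?T → r3=0x0a
[5] flags=1010 HI?T → r0=0x25
[6] flags=1010 VC?T → r2=0xd9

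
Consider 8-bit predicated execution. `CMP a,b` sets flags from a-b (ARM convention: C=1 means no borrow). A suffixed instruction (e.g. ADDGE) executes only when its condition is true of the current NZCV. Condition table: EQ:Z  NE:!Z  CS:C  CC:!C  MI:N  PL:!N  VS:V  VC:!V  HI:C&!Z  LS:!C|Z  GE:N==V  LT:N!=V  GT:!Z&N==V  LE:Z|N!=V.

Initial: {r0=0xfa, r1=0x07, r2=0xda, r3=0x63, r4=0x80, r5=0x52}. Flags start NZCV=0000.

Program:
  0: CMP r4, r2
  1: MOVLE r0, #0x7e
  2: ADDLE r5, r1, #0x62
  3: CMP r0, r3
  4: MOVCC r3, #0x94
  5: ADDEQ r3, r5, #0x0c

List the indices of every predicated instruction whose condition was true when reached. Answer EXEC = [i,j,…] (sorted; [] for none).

EXEC = [1,2]

0: ✓ CMP  NZCV=1000
1: ✓ MOVLE  r0←0x7e
2: ✓ ADDLE  r5←0x69
3: ✓ CMP  NZCV=0010
4: · MOVCC
5: · ADDEQ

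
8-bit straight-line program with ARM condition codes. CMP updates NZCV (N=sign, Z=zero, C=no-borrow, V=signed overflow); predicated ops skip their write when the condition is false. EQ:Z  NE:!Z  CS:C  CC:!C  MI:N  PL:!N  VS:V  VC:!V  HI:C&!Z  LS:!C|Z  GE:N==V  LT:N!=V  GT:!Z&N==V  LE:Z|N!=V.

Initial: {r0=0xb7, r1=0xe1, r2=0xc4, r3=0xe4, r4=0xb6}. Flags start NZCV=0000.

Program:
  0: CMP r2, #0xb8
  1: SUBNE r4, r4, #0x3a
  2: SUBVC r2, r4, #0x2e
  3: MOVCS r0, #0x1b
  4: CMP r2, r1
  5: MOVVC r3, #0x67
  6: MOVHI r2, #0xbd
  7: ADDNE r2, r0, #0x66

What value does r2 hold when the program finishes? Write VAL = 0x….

0: ✓ CMP  NZCV=0010
1: ✓ SUBNE  r4←0x7c
2: ✓ SUBVC  r2←0x4e
3: ✓ MOVCS  r0←0x1b
4: ✓ CMP  NZCV=0000
5: ✓ MOVVC  r3←0x67
6: · MOVHI
7: ✓ ADDNE  r2←0x81

VAL = 0x81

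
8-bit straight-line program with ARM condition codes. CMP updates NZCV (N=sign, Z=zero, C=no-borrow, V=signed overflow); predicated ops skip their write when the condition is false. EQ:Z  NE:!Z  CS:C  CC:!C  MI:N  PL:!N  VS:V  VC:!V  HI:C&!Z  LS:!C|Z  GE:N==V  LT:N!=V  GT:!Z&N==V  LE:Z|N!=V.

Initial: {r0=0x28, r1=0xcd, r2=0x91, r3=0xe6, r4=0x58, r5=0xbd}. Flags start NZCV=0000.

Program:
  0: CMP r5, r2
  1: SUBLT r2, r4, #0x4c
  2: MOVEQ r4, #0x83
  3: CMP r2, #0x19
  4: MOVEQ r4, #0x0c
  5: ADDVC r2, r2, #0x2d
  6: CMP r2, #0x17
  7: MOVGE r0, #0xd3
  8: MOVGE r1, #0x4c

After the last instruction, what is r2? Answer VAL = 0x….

[0] flags=0010 → (cmp)
[1] flags=0010 LT?F → skip
[2] flags=0010 EQ?F → skip
[3] flags=0011 → (cmp)
[4] flags=0011 EQ?F → skip
[5] flags=0011 VC?F → skip
[6] flags=0011 → (cmp)
[7] flags=0011 GE?F → skip
[8] flags=0011 GE?F → skip

VAL = 0x91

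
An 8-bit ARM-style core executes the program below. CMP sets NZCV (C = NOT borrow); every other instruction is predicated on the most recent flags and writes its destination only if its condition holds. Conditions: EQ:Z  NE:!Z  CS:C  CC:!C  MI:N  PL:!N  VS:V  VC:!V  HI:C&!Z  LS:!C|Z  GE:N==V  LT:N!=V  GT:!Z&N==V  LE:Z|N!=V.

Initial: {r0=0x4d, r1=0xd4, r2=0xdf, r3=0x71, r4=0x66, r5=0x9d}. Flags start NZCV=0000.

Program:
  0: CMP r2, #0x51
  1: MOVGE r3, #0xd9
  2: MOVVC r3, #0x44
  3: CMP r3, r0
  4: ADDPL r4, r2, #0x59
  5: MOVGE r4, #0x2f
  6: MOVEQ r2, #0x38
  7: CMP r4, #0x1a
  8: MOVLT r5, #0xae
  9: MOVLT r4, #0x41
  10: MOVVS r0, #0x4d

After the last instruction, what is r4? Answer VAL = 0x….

[0] flags=1010 → (cmp)
[1] flags=1010 GE?F → skip
[2] flags=1010 VC?T → r3=0x44
[3] flags=1000 → (cmp)
[4] flags=1000 PL?F → skip
[5] flags=1000 GE?F → skip
[6] flags=1000 EQ?F → skip
[7] flags=0010 → (cmp)
[8] flags=0010 LT?F → skip
[9] flags=0010 LT?F → skip
[10] flags=0010 VS?F → skip

VAL = 0x66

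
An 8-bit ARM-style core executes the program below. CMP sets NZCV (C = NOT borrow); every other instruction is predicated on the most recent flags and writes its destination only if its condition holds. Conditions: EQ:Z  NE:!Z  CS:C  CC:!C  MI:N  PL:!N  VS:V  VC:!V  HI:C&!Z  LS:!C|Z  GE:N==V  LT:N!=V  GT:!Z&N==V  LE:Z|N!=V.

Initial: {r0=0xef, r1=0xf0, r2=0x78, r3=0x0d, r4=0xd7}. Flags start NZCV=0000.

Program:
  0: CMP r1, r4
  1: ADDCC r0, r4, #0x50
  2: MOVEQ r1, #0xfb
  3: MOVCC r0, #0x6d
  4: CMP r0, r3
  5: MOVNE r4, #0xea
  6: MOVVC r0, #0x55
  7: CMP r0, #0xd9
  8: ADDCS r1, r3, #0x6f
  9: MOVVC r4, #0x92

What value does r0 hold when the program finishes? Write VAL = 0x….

0: ✓ CMP  NZCV=0010
1: · ADDCC
2: · MOVEQ
3: · MOVCC
4: ✓ CMP  NZCV=1010
5: ✓ MOVNE  r4←0xea
6: ✓ MOVVC  r0←0x55
7: ✓ CMP  NZCV=0000
8: · ADDCS
9: ✓ MOVVC  r4←0x92

VAL = 0x55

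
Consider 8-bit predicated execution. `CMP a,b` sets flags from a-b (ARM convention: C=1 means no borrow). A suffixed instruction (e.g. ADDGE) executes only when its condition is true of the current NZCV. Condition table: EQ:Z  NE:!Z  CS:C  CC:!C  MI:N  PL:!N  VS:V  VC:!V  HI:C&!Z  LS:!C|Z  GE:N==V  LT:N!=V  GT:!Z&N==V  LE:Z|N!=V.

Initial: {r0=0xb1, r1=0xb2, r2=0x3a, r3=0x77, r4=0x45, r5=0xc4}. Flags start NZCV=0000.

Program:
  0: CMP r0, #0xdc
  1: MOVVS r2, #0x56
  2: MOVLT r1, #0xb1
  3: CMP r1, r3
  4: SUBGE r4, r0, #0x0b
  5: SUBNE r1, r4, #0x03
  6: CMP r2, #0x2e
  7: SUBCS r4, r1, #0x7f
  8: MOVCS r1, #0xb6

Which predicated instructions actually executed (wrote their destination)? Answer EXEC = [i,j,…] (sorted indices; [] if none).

EXEC = [2,5,7,8]

[0] flags=1000 → (cmp)
[1] flags=1000 VS?F → skip
[2] flags=1000 LT?T → r1=0xb1
[3] flags=0011 → (cmp)
[4] flags=0011 GE?F → skip
[5] flags=0011 NE?T → r1=0x42
[6] flags=0010 → (cmp)
[7] flags=0010 CS?T → r4=0xc3
[8] flags=0010 CS?T → r1=0xb6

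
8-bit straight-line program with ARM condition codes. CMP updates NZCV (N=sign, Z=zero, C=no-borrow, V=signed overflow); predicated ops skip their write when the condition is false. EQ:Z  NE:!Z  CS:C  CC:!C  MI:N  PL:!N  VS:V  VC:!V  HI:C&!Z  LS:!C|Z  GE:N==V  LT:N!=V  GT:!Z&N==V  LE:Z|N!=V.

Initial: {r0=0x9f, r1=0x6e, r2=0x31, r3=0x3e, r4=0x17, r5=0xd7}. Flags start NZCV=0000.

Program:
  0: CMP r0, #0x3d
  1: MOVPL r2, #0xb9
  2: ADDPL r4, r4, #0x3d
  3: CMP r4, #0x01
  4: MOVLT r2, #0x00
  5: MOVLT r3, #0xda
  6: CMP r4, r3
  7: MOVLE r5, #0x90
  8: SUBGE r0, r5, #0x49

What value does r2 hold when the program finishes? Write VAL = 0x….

VAL = 0xb9

0: ✓ CMP  NZCV=0011
1: ✓ MOVPL  r2←0xb9
2: ✓ ADDPL  r4←0x54
3: ✓ CMP  NZCV=0010
4: · MOVLT
5: · MOVLT
6: ✓ CMP  NZCV=0010
7: · MOVLE
8: ✓ SUBGE  r0←0x8e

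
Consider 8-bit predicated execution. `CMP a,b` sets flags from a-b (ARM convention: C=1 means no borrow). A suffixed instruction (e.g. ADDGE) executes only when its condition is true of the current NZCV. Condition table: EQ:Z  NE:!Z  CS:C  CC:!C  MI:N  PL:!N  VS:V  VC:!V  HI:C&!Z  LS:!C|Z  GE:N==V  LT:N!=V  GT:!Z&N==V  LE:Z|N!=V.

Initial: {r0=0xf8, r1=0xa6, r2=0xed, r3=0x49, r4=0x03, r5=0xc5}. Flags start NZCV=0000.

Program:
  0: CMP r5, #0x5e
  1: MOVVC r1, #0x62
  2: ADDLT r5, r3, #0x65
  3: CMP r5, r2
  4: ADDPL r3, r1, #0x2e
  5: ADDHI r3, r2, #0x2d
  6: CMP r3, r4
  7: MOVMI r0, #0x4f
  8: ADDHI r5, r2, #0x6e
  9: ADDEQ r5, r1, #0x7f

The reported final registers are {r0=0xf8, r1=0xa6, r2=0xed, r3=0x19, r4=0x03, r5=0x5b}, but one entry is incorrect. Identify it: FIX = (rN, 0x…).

FIX = (r3, 0x49)

0: ✓ CMP  NZCV=0011
1: · MOVVC
2: ✓ ADDLT  r5←0xae
3: ✓ CMP  NZCV=1000
4: · ADDPL
5: · ADDHI
6: ✓ CMP  NZCV=0010
7: · MOVMI
8: ✓ ADDHI  r5←0x5b
9: · ADDEQ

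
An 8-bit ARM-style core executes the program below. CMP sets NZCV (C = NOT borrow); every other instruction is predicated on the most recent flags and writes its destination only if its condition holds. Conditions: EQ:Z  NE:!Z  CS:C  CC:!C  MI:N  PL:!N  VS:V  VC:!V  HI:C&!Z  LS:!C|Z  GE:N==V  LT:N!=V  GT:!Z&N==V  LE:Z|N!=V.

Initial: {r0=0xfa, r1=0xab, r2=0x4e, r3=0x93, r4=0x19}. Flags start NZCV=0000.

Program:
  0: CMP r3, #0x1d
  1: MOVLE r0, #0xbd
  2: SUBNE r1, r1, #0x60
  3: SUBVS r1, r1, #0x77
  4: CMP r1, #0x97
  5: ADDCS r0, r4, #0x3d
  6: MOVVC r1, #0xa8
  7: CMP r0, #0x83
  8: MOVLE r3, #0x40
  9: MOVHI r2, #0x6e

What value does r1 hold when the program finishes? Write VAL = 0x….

VAL = 0xa8

[0] flags=0011 → (cmp)
[1] flags=0011 LE?T → r0=0xbd
[2] flags=0011 NE?T → r1=0x4b
[3] flags=0011 VS?T → r1=0xd4
[4] flags=0010 → (cmp)
[5] flags=0010 CS?T → r0=0x56
[6] flags=0010 VC?T → r1=0xa8
[7] flags=1001 → (cmp)
[8] flags=1001 LE?F → skip
[9] flags=1001 HI?F → skip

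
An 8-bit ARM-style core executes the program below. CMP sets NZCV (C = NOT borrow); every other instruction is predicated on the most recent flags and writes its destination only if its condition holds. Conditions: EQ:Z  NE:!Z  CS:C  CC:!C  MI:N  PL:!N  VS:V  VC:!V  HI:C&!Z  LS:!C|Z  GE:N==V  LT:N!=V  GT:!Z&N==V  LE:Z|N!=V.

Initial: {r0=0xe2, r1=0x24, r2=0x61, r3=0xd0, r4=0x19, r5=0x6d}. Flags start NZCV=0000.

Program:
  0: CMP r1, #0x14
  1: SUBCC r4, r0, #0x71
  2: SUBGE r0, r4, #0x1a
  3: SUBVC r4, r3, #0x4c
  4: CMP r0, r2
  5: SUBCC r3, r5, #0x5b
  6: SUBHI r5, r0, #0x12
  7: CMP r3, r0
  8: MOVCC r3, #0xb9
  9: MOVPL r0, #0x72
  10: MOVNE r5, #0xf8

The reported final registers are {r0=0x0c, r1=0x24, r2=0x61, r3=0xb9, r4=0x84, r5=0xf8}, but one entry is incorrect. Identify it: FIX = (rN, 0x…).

FIX = (r0, 0xff)

[0] flags=0010 → (cmp)
[1] flags=0010 CC?F → skip
[2] flags=0010 GE?T → r0=0xff
[3] flags=0010 VC?T → r4=0x84
[4] flags=1010 → (cmp)
[5] flags=1010 CC?F → skip
[6] flags=1010 HI?T → r5=0xed
[7] flags=1000 → (cmp)
[8] flags=1000 CC?T → r3=0xb9
[9] flags=1000 PL?F → skip
[10] flags=1000 NE?T → r5=0xf8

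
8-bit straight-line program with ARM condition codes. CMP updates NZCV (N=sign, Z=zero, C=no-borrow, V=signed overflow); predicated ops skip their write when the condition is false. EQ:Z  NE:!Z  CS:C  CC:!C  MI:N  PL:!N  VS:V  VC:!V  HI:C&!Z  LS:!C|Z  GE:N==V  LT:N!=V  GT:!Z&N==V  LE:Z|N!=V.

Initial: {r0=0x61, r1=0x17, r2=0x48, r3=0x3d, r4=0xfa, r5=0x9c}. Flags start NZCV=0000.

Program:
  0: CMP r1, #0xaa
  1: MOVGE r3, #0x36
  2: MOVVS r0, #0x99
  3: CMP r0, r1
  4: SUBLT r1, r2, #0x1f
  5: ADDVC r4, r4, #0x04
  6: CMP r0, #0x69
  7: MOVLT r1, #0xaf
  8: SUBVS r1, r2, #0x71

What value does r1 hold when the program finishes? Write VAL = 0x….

0: ✓ CMP  NZCV=0000
1: ✓ MOVGE  r3←0x36
2: · MOVVS
3: ✓ CMP  NZCV=0010
4: · SUBLT
5: ✓ ADDVC  r4←0xfe
6: ✓ CMP  NZCV=1000
7: ✓ MOVLT  r1←0xaf
8: · SUBVS

VAL = 0xaf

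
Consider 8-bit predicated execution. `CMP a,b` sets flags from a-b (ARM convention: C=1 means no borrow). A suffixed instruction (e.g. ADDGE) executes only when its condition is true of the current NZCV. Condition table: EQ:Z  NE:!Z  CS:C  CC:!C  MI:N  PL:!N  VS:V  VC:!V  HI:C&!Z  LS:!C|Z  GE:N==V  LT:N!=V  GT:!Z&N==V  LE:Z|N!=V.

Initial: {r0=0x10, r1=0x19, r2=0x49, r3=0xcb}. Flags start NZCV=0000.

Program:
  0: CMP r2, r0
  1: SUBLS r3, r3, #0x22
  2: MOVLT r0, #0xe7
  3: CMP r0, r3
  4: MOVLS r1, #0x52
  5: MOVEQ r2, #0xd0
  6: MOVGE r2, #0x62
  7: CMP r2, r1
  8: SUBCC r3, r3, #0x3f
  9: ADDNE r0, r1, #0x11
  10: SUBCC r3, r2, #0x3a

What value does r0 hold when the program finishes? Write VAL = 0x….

VAL = 0x63

0: ✓ CMP  NZCV=0010
1: · SUBLS
2: · MOVLT
3: ✓ CMP  NZCV=0000
4: ✓ MOVLS  r1←0x52
5: · MOVEQ
6: ✓ MOVGE  r2←0x62
7: ✓ CMP  NZCV=0010
8: · SUBCC
9: ✓ ADDNE  r0←0x63
10: · SUBCC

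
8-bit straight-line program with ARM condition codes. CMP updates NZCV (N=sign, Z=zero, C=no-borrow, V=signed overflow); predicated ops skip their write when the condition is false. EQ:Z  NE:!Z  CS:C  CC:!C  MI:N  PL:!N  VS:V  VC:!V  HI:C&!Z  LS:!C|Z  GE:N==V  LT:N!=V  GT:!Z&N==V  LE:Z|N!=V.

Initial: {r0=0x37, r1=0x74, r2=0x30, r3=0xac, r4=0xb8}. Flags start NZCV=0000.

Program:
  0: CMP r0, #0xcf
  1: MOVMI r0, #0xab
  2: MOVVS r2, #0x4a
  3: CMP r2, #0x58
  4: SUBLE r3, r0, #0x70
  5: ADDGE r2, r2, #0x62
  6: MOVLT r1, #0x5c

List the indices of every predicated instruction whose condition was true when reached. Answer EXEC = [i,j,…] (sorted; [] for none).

EXEC = [4,6]

[0] flags=0000 → (cmp)
[1] flags=0000 MI?F → skip
[2] flags=0000 VS?F → skip
[3] flags=1000 → (cmp)
[4] flags=1000 LE?T → r3=0xc7
[5] flags=1000 GE?F → skip
[6] flags=1000 LT?T → r1=0x5c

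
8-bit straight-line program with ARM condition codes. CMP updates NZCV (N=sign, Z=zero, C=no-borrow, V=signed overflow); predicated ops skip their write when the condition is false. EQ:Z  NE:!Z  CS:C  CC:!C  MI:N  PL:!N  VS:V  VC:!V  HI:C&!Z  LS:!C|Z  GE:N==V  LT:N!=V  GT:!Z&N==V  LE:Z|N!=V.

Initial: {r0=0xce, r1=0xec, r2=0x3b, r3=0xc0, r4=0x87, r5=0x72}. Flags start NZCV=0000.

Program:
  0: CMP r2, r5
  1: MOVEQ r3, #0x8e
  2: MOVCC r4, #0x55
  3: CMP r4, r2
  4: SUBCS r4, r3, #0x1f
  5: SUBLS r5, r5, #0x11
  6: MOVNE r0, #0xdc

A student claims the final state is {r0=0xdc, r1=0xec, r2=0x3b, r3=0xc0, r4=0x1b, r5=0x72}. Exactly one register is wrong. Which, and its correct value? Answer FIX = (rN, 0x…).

[0] flags=1000 → (cmp)
[1] flags=1000 EQ?F → skip
[2] flags=1000 CC?T → r4=0x55
[3] flags=0010 → (cmp)
[4] flags=0010 CS?T → r4=0xa1
[5] flags=0010 LS?F → skip
[6] flags=0010 NE?T → r0=0xdc

FIX = (r4, 0xa1)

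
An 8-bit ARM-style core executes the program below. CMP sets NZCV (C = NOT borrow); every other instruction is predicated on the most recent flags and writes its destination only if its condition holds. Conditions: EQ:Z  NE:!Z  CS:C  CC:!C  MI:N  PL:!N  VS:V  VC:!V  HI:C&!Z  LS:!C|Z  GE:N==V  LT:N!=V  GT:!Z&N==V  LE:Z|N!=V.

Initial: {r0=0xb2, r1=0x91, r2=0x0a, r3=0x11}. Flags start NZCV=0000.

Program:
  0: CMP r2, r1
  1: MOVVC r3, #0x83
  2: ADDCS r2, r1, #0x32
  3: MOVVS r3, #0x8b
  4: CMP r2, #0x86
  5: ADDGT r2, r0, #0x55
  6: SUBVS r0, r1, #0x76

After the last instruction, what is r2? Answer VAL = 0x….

0: ✓ CMP  NZCV=0000
1: ✓ MOVVC  r3←0x83
2: · ADDCS
3: · MOVVS
4: ✓ CMP  NZCV=1001
5: ✓ ADDGT  r2←0x07
6: ✓ SUBVS  r0←0x1b

VAL = 0x07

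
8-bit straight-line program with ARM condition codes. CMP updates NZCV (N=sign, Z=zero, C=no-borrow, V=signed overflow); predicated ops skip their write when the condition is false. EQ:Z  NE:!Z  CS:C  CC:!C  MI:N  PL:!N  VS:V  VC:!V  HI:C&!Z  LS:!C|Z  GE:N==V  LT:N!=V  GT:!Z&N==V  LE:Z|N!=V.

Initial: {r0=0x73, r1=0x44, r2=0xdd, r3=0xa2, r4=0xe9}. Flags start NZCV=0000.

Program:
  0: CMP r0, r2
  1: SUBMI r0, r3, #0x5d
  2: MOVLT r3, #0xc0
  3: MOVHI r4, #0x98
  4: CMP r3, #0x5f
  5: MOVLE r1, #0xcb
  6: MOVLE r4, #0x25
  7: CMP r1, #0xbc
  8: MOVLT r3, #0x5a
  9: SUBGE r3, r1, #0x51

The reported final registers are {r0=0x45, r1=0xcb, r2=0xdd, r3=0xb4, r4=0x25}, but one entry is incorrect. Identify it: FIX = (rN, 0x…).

0: ✓ CMP  NZCV=1001
1: ✓ SUBMI  r0←0x45
2: · MOVLT
3: · MOVHI
4: ✓ CMP  NZCV=0011
5: ✓ MOVLE  r1←0xcb
6: ✓ MOVLE  r4←0x25
7: ✓ CMP  NZCV=0010
8: · MOVLT
9: ✓ SUBGE  r3←0x7a

FIX = (r3, 0x7a)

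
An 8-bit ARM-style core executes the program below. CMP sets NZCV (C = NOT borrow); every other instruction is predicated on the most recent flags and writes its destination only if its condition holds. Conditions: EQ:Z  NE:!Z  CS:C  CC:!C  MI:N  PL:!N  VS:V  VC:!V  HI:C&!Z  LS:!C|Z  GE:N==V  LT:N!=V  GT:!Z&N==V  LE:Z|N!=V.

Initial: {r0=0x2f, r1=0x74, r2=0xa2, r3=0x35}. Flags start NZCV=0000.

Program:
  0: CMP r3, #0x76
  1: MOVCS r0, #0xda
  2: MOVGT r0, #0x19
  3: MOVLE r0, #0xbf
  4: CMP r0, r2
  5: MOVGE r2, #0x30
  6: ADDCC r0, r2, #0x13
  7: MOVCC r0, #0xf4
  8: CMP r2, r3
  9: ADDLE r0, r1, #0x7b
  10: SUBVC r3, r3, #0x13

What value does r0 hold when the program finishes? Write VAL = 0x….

VAL = 0xef

0: ✓ CMP  NZCV=1000
1: · MOVCS
2: · MOVGT
3: ✓ MOVLE  r0←0xbf
4: ✓ CMP  NZCV=0010
5: ✓ MOVGE  r2←0x30
6: · ADDCC
7: · MOVCC
8: ✓ CMP  NZCV=1000
9: ✓ ADDLE  r0←0xef
10: ✓ SUBVC  r3←0x22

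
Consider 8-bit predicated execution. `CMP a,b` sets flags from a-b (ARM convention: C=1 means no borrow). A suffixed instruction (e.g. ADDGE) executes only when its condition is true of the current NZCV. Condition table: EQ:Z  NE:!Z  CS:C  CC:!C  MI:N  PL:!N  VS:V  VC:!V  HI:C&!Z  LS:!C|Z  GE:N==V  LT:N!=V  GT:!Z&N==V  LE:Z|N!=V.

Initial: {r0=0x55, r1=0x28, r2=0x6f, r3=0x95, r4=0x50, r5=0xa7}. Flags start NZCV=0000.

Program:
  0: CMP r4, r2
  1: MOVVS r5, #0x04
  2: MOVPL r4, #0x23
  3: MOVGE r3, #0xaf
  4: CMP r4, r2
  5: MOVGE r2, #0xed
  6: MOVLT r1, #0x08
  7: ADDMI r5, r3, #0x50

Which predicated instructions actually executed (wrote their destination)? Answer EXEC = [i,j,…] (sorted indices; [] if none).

EXEC = [6,7]

0: ✓ CMP  NZCV=1000
1: · MOVVS
2: · MOVPL
3: · MOVGE
4: ✓ CMP  NZCV=1000
5: · MOVGE
6: ✓ MOVLT  r1←0x08
7: ✓ ADDMI  r5←0xe5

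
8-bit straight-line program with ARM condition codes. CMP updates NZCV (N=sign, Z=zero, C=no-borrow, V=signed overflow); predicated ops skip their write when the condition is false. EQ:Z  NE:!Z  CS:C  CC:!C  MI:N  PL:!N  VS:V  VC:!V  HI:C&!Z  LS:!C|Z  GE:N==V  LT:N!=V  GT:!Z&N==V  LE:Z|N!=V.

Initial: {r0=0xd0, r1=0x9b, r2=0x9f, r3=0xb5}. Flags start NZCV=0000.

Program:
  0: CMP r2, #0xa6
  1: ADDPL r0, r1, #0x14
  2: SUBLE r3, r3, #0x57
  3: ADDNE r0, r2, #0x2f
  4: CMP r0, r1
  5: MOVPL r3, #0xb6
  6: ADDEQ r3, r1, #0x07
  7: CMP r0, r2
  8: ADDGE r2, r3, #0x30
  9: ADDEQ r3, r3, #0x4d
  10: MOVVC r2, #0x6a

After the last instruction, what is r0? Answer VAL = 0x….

VAL = 0xce

[0] flags=1000 → (cmp)
[1] flags=1000 PL?F → skip
[2] flags=1000 LE?T → r3=0x5e
[3] flags=1000 NE?T → r0=0xce
[4] flags=0010 → (cmp)
[5] flags=0010 PL?T → r3=0xb6
[6] flags=0010 EQ?F → skip
[7] flags=0010 → (cmp)
[8] flags=0010 GE?T → r2=0xe6
[9] flags=0010 EQ?F → skip
[10] flags=0010 VC?T → r2=0x6a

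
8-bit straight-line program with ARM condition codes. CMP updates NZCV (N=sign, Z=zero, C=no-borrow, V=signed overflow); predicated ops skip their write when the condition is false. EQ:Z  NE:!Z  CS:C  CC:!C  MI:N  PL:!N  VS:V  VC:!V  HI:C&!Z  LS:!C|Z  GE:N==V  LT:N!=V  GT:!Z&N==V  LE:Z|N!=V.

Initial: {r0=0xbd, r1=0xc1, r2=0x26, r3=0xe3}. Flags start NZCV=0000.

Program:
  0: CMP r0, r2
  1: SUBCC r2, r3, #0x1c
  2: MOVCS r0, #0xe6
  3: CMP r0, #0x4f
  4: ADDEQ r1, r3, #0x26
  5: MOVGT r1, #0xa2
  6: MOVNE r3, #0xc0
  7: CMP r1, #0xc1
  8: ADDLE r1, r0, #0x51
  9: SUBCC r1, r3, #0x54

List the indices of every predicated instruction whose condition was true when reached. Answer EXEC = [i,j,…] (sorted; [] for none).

0: ✓ CMP  NZCV=1010
1: · SUBCC
2: ✓ MOVCS  r0←0xe6
3: ✓ CMP  NZCV=1010
4: · ADDEQ
5: · MOVGT
6: ✓ MOVNE  r3←0xc0
7: ✓ CMP  NZCV=0110
8: ✓ ADDLE  r1←0x37
9: · SUBCC

EXEC = [2,6,8]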